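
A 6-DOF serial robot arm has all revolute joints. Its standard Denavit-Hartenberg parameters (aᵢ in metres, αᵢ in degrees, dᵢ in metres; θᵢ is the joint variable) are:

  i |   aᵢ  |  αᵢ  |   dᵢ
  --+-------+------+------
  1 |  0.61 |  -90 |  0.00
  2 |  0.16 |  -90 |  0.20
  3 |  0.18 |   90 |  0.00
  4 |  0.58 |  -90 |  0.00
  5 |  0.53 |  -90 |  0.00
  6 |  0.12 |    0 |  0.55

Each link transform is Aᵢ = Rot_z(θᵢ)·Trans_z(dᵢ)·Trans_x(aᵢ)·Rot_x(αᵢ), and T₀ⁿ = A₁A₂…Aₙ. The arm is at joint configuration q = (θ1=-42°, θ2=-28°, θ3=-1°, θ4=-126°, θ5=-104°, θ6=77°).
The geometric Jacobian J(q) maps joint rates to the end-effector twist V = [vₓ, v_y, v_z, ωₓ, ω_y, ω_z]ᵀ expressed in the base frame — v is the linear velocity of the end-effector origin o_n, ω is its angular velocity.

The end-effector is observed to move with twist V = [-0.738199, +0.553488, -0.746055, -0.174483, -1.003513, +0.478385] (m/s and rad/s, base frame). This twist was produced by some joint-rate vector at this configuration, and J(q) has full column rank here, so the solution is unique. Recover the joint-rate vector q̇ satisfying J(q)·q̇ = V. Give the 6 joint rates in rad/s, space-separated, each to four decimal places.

0.6350 -0.1840 -0.5140 -0.4450 -0.2150 -0.9940

o_n = [0.5555, 0.6636, 0.4782]
J₁: ẑ×o_n = [-0.6636, 0.5555, 0.0000], ω = ẑ
J2: z=[0.6691, 0.7431, 0.0000] o=[0.4533, -0.4082, 0.0000] → [0.3554, -0.3200, 0.6412, 0.6691, 0.7431, 0.0000]
J3: z=[0.3489, -0.3141, -0.8829] o=[0.6921, -0.3541, 0.0751] → [0.7719, -0.0200, 0.3121, 0.3489, -0.3141, -0.8829]
J4: z=[0.6576, 0.7533, -0.0082] o=[0.8123, -0.4581, 0.1596] → [0.2492, -0.2074, 0.9310, 0.6576, 0.7533, -0.0082]
J5: z=[0.3351, -0.2828, 0.8987] o=[0.4210, -0.1137, 0.4139] → [-0.7168, 0.0994, 0.2985, 0.3351, -0.2828, 0.8987]
J6: z=[-0.4956, 0.7583, 0.4234] o=[0.8457, 0.1976, 0.3535] → [-0.1027, -0.0610, -0.0109, -0.4956, 0.7583, 0.4234]
q̇ = J⁺·V = [0.6350, -0.1840, -0.5140, -0.4450, -0.2150, -0.9940]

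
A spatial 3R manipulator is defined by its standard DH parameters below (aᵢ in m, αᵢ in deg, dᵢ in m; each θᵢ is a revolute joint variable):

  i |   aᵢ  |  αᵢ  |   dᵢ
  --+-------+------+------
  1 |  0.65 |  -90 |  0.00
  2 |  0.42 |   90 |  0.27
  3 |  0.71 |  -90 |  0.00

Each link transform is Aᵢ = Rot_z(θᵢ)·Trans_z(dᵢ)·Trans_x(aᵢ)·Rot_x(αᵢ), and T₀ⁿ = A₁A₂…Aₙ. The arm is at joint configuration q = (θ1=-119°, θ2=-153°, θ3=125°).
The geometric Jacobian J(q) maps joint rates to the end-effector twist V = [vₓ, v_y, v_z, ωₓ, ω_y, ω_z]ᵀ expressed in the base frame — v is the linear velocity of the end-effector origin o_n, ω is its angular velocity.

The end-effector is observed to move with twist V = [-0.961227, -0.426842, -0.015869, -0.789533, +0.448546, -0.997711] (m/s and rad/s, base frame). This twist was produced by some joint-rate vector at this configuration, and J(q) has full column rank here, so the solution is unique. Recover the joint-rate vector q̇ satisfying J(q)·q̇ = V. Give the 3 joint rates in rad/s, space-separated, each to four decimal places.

-0.9790 -0.9080 0.0210

o_n = [0.4352, -0.9714, 0.0058]
J₁: ẑ×o_n = [0.9714, 0.4352, -0.0000], ω = ẑ
J2: z=[0.8746, -0.4848, 0.0000] o=[-0.3151, -0.5685, 0.0000] → [-0.0028, -0.0051, 0.0114, 0.8746, -0.4848, 0.0000]
J3: z=[0.2201, 0.3971, -0.8910] o=[0.1024, -0.3721, 0.1907] → [-0.6074, -0.2558, -0.2640, 0.2201, 0.3971, -0.8910]
q̇ = J⁺·V = [-0.9790, -0.9080, 0.0210]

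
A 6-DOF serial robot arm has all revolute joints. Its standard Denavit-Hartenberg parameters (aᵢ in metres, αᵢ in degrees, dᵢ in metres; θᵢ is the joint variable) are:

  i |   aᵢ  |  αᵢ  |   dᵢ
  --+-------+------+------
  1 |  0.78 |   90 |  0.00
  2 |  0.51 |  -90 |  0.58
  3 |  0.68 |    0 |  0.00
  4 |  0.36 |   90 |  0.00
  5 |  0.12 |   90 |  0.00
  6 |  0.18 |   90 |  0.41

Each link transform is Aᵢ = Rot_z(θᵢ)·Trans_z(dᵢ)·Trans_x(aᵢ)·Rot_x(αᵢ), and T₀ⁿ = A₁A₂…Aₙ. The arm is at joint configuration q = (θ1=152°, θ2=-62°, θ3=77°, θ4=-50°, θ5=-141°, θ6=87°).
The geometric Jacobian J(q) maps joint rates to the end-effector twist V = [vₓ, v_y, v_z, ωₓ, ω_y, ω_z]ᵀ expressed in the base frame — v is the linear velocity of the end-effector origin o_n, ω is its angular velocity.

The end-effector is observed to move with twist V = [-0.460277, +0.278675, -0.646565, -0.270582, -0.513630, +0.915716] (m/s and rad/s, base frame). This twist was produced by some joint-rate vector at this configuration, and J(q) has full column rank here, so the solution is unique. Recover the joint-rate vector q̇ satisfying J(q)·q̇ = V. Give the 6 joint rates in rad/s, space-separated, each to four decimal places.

o_n = [-1.1466, 0.6968, -0.5472]
J₁: ẑ×o_n = [-0.6968, -1.1466, 0.0000], ω = ẑ
J2: z=[0.4695, 0.8829, 0.0000] o=[-0.6887, 0.3662, 0.0000] → [-0.4831, 0.2569, 0.5596, 0.4695, 0.8829, 0.0000]
J3: z=[-0.7796, 0.4145, 0.4695] o=[-0.6278, 0.9907, -0.4503] → [0.0978, -0.3191, 0.4442, -0.7796, 0.4145, 0.4695]
J4: z=[-0.7796, 0.4145, 0.4695] o=[-1.0023, 0.4394, -0.5854] → [-0.1050, -0.0380, -0.1409, -0.7796, 0.4145, 0.4695]
J5: z=[0.2301, 0.8868, -0.4008] o=[-1.2120, 0.3658, -0.8686] → [0.4177, -0.1001, 0.0182, 0.2301, 0.8868, -0.4008]
J6: z=[-0.2393, 0.4508, 0.8599] o=[-1.0988, 0.3536, -0.8307] → [-0.1674, 0.0267, -0.0606, -0.2393, 0.4508, 0.8599]
q̇ = J⁺·V = [-0.0020, -0.2330, -0.8330, 0.5640, -0.6780, 0.8980]

-0.0020 -0.2330 -0.8330 0.5640 -0.6780 0.8980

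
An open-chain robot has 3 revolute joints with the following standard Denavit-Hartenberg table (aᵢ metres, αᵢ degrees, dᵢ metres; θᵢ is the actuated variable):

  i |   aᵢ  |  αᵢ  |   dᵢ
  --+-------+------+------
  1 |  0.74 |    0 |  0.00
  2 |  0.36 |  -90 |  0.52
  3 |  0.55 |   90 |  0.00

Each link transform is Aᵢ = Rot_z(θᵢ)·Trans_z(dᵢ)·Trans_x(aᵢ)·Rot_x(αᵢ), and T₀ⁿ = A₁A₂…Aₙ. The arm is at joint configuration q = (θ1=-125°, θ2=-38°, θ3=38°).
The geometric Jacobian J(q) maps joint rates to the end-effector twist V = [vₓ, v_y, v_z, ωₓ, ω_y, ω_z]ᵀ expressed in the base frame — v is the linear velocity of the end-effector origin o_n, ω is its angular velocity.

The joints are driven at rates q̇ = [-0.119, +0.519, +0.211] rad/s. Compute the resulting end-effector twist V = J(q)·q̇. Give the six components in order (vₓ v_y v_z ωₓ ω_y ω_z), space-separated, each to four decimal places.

o_n = [-1.1832, -0.8381, 0.1814]
J₁: ẑ×o_n = [0.8381, -1.1832, 0.0000], ω = ẑ
J2: z=[0.0000, 0.0000, 1.0000] o=[-0.4244, -0.6062, 0.0000] → [0.2320, -0.7587, 0.0000, 0.0000, 0.0000, 1.0000]
J3: z=[0.2924, -0.9563, 0.0000] o=[-0.7687, -0.7114, 0.5200] → [0.3238, 0.0990, -0.4334, 0.2924, -0.9563, 0.0000]
V = J·q̇ = [0.0890, -0.2321, -0.0914, 0.0617, -0.2018, 0.4000]

0.0890 -0.2321 -0.0914 0.0617 -0.2018 0.4000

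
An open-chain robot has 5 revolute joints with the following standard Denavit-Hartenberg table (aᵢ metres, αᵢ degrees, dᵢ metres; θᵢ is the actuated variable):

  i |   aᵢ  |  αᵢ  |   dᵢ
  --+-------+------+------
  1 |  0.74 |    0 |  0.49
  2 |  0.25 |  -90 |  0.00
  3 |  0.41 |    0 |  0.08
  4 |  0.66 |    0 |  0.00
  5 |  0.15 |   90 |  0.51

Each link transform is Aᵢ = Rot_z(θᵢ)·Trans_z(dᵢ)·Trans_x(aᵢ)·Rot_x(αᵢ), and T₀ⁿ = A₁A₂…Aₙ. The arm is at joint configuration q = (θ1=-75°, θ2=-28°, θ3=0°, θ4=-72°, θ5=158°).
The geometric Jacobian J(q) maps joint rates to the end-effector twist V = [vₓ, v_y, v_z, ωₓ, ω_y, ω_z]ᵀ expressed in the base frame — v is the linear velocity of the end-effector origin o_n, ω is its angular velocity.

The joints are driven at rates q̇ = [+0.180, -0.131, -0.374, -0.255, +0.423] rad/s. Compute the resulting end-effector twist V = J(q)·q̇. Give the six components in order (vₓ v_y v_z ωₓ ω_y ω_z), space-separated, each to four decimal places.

o_n = [0.5697, -1.6995, 0.9681]
J₁: ẑ×o_n = [1.6995, 0.5697, -0.0000], ω = ẑ
J2: z=[0.0000, 0.0000, 1.0000] o=[0.1915, -0.7148, 0.4900] → [0.9847, 0.3782, -0.0000, 0.0000, 0.0000, 1.0000]
J3: z=[0.9744, -0.2250, 0.0000] o=[0.1353, -0.9584, 0.4900] → [-0.1075, -0.4658, -0.6244, 0.9744, -0.2250, 0.0000]
J4: z=[0.9744, -0.2250, 0.0000] o=[0.1210, -1.3759, 0.4900] → [-0.1075, -0.4658, -0.2144, 0.9744, -0.2250, 0.0000]
J5: z=[0.9744, -0.2250, 0.0000] o=[0.0751, -1.5746, 1.1177] → [0.0337, 0.1458, -0.0105, 0.9744, -0.2250, 0.0000]
V = J·q̇ = [0.2588, 0.4077, 0.2838, -0.2007, 0.0463, 0.0490]

0.2588 0.4077 0.2838 -0.2007 0.0463 0.0490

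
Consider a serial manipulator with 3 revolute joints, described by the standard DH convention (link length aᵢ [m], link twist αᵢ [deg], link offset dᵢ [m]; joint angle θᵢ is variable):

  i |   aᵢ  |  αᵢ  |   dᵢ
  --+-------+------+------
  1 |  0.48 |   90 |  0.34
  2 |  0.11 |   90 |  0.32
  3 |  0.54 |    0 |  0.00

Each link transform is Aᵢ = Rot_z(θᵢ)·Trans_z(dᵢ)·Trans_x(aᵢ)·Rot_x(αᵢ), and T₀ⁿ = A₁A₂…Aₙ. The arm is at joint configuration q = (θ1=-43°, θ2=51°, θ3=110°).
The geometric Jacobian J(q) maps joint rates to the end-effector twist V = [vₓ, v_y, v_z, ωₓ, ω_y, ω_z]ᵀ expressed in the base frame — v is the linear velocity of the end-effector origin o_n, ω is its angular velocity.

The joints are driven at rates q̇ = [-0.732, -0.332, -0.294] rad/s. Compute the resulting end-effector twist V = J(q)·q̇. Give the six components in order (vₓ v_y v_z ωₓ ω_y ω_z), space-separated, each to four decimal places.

-0.6416 0.0907 0.1315 0.0593 0.3986 -0.5470

o_n = [-0.2476, -0.9004, 0.2820]
J₁: ẑ×o_n = [0.9004, -0.2476, 0.0000], ω = ẑ
J2: z=[-0.6820, -0.7314, 0.0000] o=[0.3510, -0.3274, 0.3400] → [0.0425, -0.0396, -0.0470, -0.6820, -0.7314, 0.0000]
J3: z=[0.5684, -0.5300, -0.6293] o=[0.1834, -0.6086, 0.4255] → [-0.1076, 0.3529, -0.3944, 0.5684, -0.5300, -0.6293]
V = J·q̇ = [-0.6416, 0.0907, 0.1315, 0.0593, 0.3986, -0.5470]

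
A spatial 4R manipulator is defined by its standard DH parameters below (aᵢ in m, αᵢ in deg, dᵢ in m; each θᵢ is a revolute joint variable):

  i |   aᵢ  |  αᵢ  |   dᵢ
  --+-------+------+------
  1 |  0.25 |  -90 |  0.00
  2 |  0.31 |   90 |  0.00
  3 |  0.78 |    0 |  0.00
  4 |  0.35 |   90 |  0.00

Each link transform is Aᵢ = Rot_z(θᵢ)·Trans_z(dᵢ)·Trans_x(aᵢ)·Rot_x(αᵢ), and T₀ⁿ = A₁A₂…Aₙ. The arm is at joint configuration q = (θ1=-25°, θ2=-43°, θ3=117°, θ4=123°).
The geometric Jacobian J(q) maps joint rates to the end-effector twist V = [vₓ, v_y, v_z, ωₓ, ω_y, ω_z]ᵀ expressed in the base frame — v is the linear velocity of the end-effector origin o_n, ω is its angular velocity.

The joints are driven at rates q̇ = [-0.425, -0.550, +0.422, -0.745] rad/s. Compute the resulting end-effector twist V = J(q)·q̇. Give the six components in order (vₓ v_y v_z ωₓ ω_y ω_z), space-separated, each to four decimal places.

o_n = [0.2470, 0.3172, -0.1494]
J₁: ẑ×o_n = [-0.3172, 0.2470, 0.0000], ω = ẑ
J2: z=[0.4226, 0.9063, 0.0000] o=[0.2266, -0.1057, 0.0000] → [-0.1354, 0.0632, 0.1602, 0.4226, 0.9063, 0.0000]
J3: z=[-0.6181, 0.2882, 0.7314] o=[0.4321, -0.2015, 0.2114] → [-0.4834, -0.3584, -0.2673, -0.6181, 0.2882, 0.7314]
J4: z=[-0.6181, 0.2882, 0.7314] o=[0.4911, 0.5379, -0.0301] → [0.1270, -0.2523, 0.2067, -0.6181, 0.2882, 0.7314]
V = J·q̇ = [-0.0892, -0.1030, -0.3549, -0.0328, -0.5916, -0.6612]

-0.0892 -0.1030 -0.3549 -0.0328 -0.5916 -0.6612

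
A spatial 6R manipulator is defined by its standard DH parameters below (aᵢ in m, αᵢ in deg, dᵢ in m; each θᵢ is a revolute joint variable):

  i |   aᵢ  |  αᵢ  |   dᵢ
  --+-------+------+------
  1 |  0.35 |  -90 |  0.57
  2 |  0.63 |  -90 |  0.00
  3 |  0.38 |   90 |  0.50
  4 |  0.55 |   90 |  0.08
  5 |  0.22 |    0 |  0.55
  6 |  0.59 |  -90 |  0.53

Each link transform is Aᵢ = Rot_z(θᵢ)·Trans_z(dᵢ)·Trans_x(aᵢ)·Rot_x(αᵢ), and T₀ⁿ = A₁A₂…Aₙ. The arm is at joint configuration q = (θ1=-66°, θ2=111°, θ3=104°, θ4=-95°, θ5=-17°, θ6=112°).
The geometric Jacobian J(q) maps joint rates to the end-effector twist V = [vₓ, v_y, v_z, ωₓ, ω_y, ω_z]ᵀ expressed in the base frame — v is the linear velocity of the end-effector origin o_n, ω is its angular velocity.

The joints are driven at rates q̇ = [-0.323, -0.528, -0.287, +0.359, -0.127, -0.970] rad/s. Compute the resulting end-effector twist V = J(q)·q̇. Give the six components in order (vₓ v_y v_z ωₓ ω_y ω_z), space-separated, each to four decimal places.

o_n = [0.5193, 0.2822, -0.7761]
J₁: ẑ×o_n = [-0.2822, 0.5193, 0.0000], ω = ẑ
J2: z=[0.9135, 0.4067, 0.0000] o=[0.1424, -0.3197, 0.5700] → [-0.5475, 1.2297, 0.3966, 0.9135, 0.4067, 0.0000]
J3: z=[-0.3797, 0.8529, 0.3584] o=[0.0505, -0.1135, -0.0182] → [-0.7882, -0.1198, -0.5501, -0.3797, 0.8529, 0.3584]
J4: z=[-0.3624, 0.2193, -0.9058] o=[-0.4628, 0.1329, 0.2469] → [-0.0890, -1.2604, -0.2695, -0.3624, 0.2193, -0.9058]
J5: z=[0.8148, 0.5464, -0.1938] o=[-0.2429, -0.2942, -0.0328] → [-0.2944, 0.4580, 0.0532, 0.8148, 0.5464, -0.1938]
J6: z=[0.8148, 0.5464, -0.1938] o=[0.3237, -0.1778, -0.1603] → [-0.2473, 0.4638, 0.2680, 0.8148, 0.5464, -0.1938]
V = J·q̇ = [0.8518, -1.7432, -0.4150, -1.3973, -0.9802, -0.5385]

0.8518 -1.7432 -0.4150 -1.3973 -0.9802 -0.5385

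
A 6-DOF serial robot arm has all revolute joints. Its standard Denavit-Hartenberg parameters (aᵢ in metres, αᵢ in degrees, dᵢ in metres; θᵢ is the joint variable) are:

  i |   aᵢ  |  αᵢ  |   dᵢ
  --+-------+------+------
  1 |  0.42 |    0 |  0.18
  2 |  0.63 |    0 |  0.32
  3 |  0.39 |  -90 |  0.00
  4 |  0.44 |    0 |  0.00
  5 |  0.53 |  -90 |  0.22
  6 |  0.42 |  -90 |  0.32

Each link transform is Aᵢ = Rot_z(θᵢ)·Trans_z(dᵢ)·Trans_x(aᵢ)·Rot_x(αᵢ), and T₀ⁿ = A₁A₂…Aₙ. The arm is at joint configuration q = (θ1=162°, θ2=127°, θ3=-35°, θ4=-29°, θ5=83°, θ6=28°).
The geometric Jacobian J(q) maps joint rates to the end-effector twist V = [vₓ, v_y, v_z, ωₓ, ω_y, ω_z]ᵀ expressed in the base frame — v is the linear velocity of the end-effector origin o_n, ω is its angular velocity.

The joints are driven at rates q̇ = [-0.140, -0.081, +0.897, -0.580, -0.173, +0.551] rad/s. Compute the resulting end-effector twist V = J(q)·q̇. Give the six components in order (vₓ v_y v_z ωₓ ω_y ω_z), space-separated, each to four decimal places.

o_n = [-0.4606, -1.4771, -0.2036]
J₁: ẑ×o_n = [1.4771, -0.4606, 0.0000], ω = ẑ
J2: z=[0.0000, 0.0000, 1.0000] o=[-0.3994, 0.1298, 0.1800] → [1.6069, -0.0611, 0.0000, 0.0000, 0.0000, 1.0000]
J3: z=[0.0000, 0.0000, 1.0000] o=[-0.1943, -0.4659, 0.5000] → [1.0112, -0.2662, 0.0000, 0.0000, 0.0000, 1.0000]
J4: z=[0.9613, -0.2756, 0.0000] o=[-0.3018, -0.8408, 0.5000] → [0.1939, 0.6763, -0.6554, 0.9613, -0.2756, 0.0000]
J5: z=[0.9613, -0.2756, 0.0000] o=[-0.4079, -1.2107, 0.7133] → [0.2527, 0.8814, -0.2706, 0.9613, -0.2756, 0.0000]
J6: z=[0.2230, 0.7777, -0.5878] o=[-0.2823, -1.5708, 0.2845] → [-0.3245, 0.2136, 0.1595, 0.2230, 0.7777, -0.5878]
V = J·q̇ = [0.2351, -0.5964, 0.5149, -0.6010, 0.6361, 0.3521]

0.2351 -0.5964 0.5149 -0.6010 0.6361 0.3521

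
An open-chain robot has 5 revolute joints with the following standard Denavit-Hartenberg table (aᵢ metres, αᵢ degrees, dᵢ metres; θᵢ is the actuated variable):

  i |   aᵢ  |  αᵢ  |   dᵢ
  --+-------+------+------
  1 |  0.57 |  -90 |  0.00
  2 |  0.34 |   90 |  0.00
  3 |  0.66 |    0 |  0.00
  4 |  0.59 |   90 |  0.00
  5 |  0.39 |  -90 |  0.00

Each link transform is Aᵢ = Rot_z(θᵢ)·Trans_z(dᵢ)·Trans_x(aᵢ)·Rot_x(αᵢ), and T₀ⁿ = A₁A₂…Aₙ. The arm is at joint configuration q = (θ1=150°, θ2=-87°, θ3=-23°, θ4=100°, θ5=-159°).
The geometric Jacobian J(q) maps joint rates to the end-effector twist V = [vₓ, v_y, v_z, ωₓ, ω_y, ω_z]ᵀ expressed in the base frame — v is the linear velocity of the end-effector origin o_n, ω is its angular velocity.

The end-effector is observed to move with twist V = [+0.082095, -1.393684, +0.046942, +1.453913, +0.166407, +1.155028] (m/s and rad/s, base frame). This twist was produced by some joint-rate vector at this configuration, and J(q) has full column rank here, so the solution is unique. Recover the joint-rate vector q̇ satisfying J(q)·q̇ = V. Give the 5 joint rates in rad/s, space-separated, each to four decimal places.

o_n = [-0.6409, 0.4136, 0.9897]
J₁: ẑ×o_n = [-0.4136, -0.6409, 0.0000], ω = ẑ
J2: z=[-0.5000, -0.8660, 0.0000] o=[-0.4936, 0.2850, 0.0000] → [-0.8571, 0.4948, -0.1918, -0.5000, -0.8660, 0.0000]
J3: z=[0.8648, -0.4993, 0.0523] o=[-0.5090, 0.2939, 0.3395] → [-0.3309, -0.5692, 0.0377, 0.8648, -0.4993, 0.0523]
J4: z=[0.8648, -0.4993, 0.0523] o=[-0.4076, 0.5331, 0.9462] → [-0.0154, -0.0498, -0.2198, 0.8648, -0.4993, 0.0523]
J5: z=[0.0683, 0.2203, 0.9730] o=[-0.7011, 0.0387, 1.0788] → [-0.3844, 0.0647, 0.0123, 0.0683, 0.2203, 0.9730]
q̇ = J⁺·V = [0.9890, -0.8470, 0.5560, 0.6270, 0.1070]

0.9890 -0.8470 0.5560 0.6270 0.1070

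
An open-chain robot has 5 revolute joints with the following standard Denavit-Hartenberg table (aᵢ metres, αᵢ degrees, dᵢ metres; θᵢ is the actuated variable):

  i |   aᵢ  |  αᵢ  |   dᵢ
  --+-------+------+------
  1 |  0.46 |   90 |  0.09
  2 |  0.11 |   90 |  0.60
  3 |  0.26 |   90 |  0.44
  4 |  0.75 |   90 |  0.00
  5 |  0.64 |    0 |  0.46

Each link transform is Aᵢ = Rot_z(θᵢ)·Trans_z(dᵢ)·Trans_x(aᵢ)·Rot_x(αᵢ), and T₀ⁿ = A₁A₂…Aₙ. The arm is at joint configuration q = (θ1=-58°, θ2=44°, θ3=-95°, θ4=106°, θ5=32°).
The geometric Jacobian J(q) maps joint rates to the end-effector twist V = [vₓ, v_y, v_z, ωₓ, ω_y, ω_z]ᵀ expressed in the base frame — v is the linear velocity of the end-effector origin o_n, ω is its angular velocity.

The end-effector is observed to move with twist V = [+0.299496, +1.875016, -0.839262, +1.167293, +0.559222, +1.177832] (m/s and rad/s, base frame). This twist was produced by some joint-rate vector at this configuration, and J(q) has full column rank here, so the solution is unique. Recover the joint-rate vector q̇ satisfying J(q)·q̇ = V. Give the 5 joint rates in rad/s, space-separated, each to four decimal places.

0.2560 -0.5100 -0.7660 -0.8090 0.7370

o_n = [0.5698, -1.4497, -1.3908]
J₁: ẑ×o_n = [1.4497, 0.5698, -0.0000], ω = ẑ
J2: z=[-0.8480, -0.5299, 0.0000] o=[0.2438, -0.3901, 0.0900] → [0.7847, -1.2558, 1.0714, -0.8480, -0.5299, 0.0000]
J3: z=[0.3681, -0.5891, -0.7193] o=[-0.2231, -0.7752, 0.1664] → [0.4321, 0.0029, 0.2188, 0.3681, -0.5891, -0.7193]
J4: z=[-0.4537, 0.5615, -0.6920] o=[0.1499, -0.8833, -0.1658] → [-1.0799, -0.8463, 0.0212, -0.4537, 0.5615, -0.6920]
J5: z=[0.8816, 0.3962, -0.2565] o=[0.2475, -1.4281, -0.6719] → [-0.2904, 0.5511, -0.1467, 0.8816, 0.3962, -0.2565]
q̇ = J⁺·V = [0.2560, -0.5100, -0.7660, -0.8090, 0.7370]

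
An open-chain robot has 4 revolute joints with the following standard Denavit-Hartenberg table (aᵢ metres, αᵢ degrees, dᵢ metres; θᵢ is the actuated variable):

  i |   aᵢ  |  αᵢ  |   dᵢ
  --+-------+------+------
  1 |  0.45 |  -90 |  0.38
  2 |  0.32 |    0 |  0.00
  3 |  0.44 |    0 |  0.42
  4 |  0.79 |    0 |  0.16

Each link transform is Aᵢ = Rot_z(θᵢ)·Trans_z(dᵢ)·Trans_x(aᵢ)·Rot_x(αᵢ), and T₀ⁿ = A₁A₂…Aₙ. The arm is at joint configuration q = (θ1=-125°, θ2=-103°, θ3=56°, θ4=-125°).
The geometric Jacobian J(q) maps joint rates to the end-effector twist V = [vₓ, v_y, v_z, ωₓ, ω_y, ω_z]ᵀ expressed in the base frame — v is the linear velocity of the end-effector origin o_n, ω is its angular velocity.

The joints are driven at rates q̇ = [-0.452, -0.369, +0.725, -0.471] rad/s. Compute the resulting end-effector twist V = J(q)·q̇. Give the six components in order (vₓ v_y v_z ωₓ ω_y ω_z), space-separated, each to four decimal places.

o_n = [0.5349, -0.2473, 1.1235]
J₁: ẑ×o_n = [0.2473, 0.5349, -0.0000], ω = ẑ
J2: z=[0.8192, -0.5736, 0.0000] o=[-0.2581, -0.3686, 0.3800] → [-0.4265, -0.6091, 0.5542, 0.8192, -0.5736, 0.0000]
J3: z=[0.8192, -0.5736, 0.0000] o=[-0.2168, -0.3097, 0.6918] → [-0.2476, -0.3537, 0.4822, 0.8192, -0.5736, 0.0000]
J4: z=[0.8192, -0.5736, 0.0000] o=[-0.0449, -0.7964, 1.0136] → [-0.0631, -0.0901, 0.7823, 0.8192, -0.5736, 0.0000]
V = J·q̇ = [-0.1042, -0.2310, -0.2234, -0.0942, 0.0660, -0.4520]

-0.1042 -0.2310 -0.2234 -0.0942 0.0660 -0.4520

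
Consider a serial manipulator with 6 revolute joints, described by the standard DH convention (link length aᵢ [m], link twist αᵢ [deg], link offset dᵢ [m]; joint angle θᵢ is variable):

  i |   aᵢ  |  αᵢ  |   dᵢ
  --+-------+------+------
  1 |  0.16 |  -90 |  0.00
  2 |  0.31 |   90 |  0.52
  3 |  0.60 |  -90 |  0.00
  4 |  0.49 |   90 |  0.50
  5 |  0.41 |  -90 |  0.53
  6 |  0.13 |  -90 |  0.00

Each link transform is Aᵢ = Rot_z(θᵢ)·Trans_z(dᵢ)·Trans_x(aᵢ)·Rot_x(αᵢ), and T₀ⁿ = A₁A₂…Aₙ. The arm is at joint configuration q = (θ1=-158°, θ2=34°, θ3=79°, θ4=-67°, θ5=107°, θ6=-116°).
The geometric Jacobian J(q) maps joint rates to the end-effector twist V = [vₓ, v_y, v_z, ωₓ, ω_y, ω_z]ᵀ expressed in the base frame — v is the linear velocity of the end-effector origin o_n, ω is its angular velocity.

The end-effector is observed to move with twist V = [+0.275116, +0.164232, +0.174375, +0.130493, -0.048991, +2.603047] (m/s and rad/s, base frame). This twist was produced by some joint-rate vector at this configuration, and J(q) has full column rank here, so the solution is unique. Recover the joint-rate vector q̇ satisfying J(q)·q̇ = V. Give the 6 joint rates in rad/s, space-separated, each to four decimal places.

0.8080 0.3420 0.7220 0.8760 0.6920 -0.4980

o_n = [0.2188, -0.8097, 0.7745]
J₁: ẑ×o_n = [0.8097, 0.2188, -0.0000], ω = ẑ
J2: z=[0.3746, -0.9272, 0.0000] o=[-0.1483, -0.0599, 0.0000] → [-0.7181, -0.2901, 0.0596, 0.3746, -0.9272, 0.0000]
J3: z=[-0.5185, -0.2095, 0.8290] o=[-0.1918, -0.6383, -0.1733] → [-0.0565, 0.8319, 0.1748, -0.5185, -0.2095, 0.8290]
J4: z=[0.8260, 0.1279, 0.5489] o=[-0.0592, -1.2200, -0.2374] → [-0.0958, -0.6832, 0.3034, 0.8260, 0.1279, 0.5489]
J5: z=[-0.4061, 0.8105, 0.4221] o=[0.1623, -1.4361, 0.3906] → [0.0467, 0.1798, -0.3002, -0.4061, 0.8105, 0.4221]
J6: z=[0.1323, 0.5092, -0.8504] o=[0.3178, -0.8879, 0.7431] → [0.0825, 0.0800, 0.0607, 0.1323, 0.5092, -0.8504]
q̇ = J⁺·V = [0.8080, 0.3420, 0.7220, 0.8760, 0.6920, -0.4980]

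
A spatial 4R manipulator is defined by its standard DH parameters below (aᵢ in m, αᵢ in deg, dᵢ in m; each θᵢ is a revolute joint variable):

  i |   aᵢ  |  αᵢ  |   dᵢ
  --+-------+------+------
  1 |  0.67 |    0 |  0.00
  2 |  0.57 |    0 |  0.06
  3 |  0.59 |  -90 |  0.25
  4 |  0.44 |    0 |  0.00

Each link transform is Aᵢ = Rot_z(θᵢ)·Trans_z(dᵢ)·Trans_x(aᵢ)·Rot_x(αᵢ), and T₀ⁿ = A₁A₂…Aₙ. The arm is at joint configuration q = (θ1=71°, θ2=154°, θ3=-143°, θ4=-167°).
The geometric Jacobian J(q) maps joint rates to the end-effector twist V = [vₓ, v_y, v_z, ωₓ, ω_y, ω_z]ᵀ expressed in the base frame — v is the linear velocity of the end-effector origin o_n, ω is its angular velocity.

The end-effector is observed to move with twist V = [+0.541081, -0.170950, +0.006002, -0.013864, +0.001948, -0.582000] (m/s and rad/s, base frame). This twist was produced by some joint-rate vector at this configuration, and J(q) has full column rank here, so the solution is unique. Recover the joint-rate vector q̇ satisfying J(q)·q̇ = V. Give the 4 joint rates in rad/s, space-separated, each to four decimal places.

-0.6950 0.7140 -0.6010 0.0140

o_n = [-0.1625, 0.3902, 0.4090]
J₁: ẑ×o_n = [-0.3902, -0.1625, 0.0000], ω = ẑ
J2: z=[0.0000, 0.0000, 1.0000] o=[0.2181, 0.6335, 0.0000] → [0.2433, -0.3806, 0.0000, 0.0000, 0.0000, 1.0000]
J3: z=[0.0000, 0.0000, 1.0000] o=[-0.1849, 0.2304, 0.0600] → [-0.1597, 0.0224, 0.0000, 0.0000, 0.0000, 1.0000]
J4: z=[-0.9903, 0.1392, 0.0000] o=[-0.1028, 0.8147, 0.3100] → [0.0138, 0.0980, 0.4287, -0.9903, 0.1392, 0.0000]
q̇ = J⁺·V = [-0.6950, 0.7140, -0.6010, 0.0140]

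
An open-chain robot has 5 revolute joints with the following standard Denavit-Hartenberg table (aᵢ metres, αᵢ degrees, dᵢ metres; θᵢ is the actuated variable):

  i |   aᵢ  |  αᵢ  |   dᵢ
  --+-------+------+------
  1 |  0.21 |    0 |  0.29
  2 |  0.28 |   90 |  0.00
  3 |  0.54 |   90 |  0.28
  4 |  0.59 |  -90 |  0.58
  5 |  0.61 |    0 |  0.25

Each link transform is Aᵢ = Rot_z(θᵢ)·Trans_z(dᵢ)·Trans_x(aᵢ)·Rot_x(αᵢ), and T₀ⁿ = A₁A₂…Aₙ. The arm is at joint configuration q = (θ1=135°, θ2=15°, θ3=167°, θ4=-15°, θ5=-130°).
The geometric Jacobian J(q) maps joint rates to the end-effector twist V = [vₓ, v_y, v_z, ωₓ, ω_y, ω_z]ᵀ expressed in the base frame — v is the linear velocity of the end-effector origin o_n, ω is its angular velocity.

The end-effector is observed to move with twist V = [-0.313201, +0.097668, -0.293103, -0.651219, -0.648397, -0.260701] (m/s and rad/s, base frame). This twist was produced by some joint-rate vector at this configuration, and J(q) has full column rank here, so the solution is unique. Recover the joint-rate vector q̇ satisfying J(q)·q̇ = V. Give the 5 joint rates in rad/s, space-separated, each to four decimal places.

o_n = [0.3117, 0.4258, 1.4895]
J₁: ẑ×o_n = [-0.4258, 0.3117, 0.0000], ω = ẑ
J2: z=[0.0000, 0.0000, 1.0000] o=[-0.1485, 0.1485, 0.2900] → [-0.2773, 0.4602, 0.0000, 0.0000, 0.0000, 1.0000]
J3: z=[0.5000, 0.8660, 0.0000] o=[-0.3910, 0.2885, 0.2900] → [1.0388, -0.5997, -0.5399, 0.5000, 0.8660, 0.0000]
J4: z=[-0.1948, 0.1125, 0.9744] o=[0.2047, 0.2679, 0.4115] → [-0.0326, 0.3143, -0.0428, -0.1948, 0.1125, 0.9744]
J5: z=[0.7014, 0.7104, 0.0582] o=[0.4962, -0.0768, 1.1048] → [0.2440, -0.2805, 0.4836, 0.7014, 0.7104, 0.0582]
q̇ = J⁺·V = [0.5330, -0.9590, -0.1540, 0.2150, -0.7590]

0.5330 -0.9590 -0.1540 0.2150 -0.7590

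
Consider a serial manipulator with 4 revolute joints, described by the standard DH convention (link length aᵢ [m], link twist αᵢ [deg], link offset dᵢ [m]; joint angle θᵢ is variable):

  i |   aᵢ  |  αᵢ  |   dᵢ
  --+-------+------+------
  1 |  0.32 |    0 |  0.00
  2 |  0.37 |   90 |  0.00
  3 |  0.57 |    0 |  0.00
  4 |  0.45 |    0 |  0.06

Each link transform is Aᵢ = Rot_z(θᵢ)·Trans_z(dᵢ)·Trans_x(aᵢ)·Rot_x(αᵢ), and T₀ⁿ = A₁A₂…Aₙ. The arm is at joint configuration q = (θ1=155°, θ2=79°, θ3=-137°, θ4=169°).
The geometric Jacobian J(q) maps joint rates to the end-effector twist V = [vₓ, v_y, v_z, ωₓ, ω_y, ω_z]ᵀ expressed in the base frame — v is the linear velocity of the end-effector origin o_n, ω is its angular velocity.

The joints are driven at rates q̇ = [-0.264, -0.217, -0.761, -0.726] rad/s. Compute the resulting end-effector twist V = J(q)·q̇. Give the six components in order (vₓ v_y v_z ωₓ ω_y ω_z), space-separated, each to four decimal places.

o_n = [-0.5353, -0.1003, -0.1503]
J₁: ẑ×o_n = [0.1003, -0.5353, 0.0000], ω = ẑ
J2: z=[0.0000, 0.0000, 1.0000] o=[-0.2900, 0.1352, 0.0000] → [0.2356, -0.2453, 0.0000, 0.0000, 0.0000, 1.0000]
J3: z=[-0.8090, 0.5878, 0.0000] o=[-0.5075, -0.1641, 0.0000] → [-0.0883, -0.1216, -0.0352, -0.8090, 0.5878, 0.0000]
J4: z=[-0.8090, 0.5878, 0.0000] o=[-0.2625, 0.1732, -0.3887] → [0.1402, 0.1929, 0.3816, -0.8090, 0.5878, 0.0000]
V = J·q̇ = [-0.1121, 0.1470, -0.2502, 1.2030, -0.8740, -0.4810]

-0.1121 0.1470 -0.2502 1.2030 -0.8740 -0.4810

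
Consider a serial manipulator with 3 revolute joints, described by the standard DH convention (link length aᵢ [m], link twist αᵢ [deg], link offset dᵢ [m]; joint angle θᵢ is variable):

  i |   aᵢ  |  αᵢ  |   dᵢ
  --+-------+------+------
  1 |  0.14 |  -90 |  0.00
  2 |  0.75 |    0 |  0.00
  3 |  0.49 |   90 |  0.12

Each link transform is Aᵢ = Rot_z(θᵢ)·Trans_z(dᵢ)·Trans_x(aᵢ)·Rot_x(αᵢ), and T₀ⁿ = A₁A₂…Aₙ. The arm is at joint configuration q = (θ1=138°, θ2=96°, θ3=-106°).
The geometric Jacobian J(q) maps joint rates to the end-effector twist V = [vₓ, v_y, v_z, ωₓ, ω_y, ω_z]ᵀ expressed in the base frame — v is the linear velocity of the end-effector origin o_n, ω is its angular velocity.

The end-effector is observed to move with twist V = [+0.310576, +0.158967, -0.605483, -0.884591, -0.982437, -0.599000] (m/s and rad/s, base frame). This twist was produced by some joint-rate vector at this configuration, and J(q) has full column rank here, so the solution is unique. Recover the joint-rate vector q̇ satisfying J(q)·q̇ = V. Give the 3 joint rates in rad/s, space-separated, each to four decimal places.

-0.5990 0.4140 0.9080

o_n = [-0.4847, 0.2749, -0.6608]
J₁: ẑ×o_n = [-0.2749, -0.4847, 0.0000], ω = ẑ
J2: z=[-0.6691, -0.7431, 0.0000] o=[-0.1040, 0.0937, 0.0000] → [0.4911, -0.4422, -0.4042, -0.6691, -0.7431, 0.0000]
J3: z=[-0.6691, -0.7431, 0.0000] o=[-0.0458, 0.0412, -0.7459] → [-0.0632, 0.0569, -0.4826, -0.6691, -0.7431, 0.0000]
q̇ = J⁺·V = [-0.5990, 0.4140, 0.9080]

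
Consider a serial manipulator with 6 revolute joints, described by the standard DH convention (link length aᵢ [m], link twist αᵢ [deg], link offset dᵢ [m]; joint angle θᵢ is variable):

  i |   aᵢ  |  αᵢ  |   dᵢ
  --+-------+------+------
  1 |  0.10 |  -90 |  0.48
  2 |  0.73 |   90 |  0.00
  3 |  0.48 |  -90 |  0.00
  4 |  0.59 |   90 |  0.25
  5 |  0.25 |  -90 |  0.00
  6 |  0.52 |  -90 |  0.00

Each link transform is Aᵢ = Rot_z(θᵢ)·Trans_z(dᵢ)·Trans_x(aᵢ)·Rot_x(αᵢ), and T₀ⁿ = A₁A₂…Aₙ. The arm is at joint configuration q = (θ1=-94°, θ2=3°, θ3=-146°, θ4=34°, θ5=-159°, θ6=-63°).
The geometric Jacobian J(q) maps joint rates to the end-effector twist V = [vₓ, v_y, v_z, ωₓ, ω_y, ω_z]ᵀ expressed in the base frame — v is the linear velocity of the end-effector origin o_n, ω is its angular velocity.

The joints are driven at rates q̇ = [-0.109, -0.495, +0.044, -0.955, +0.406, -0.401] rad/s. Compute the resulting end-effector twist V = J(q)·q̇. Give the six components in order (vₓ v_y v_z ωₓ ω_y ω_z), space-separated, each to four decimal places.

o_n = [-0.5507, -0.1440, 0.7841]
J₁: ẑ×o_n = [0.1440, -0.5507, 0.0000], ω = ẑ
J2: z=[0.9976, -0.0698, 0.0000] o=[-0.0070, -0.0998, 0.4800] → [-0.0212, -0.3033, -0.0821, 0.9976, -0.0698, 0.0000]
J3: z=[-0.0037, -0.0522, 0.9986] o=[-0.0578, -0.8270, 0.4418] → [-0.6999, -0.4909, -0.0282, -0.0037, -0.0522, 0.9986]
J4: z=[-0.8660, -0.4992, -0.0293] o=[-0.2979, -0.4118, 0.4626] → [-0.1526, 0.2858, -0.3581, -0.8660, -0.4992, -0.0293]
J5: z=[-0.2827, 0.4404, 0.8522] o=[-0.7578, -0.0964, 0.1471] → [0.3211, 0.3565, -0.0777, -0.2827, 0.4404, 0.8522]
J6: z=[0.6606, 0.7335, -0.1599] o=[-0.5839, -0.2258, 0.2716] → [0.3890, -0.3438, 0.0297, 0.6606, 0.7335, -0.1599]
V = J·q̇ = [0.0842, 0.1983, 0.3379, -0.0466, 0.3937, 0.3730]

0.0842 0.1983 0.3379 -0.0466 0.3937 0.3730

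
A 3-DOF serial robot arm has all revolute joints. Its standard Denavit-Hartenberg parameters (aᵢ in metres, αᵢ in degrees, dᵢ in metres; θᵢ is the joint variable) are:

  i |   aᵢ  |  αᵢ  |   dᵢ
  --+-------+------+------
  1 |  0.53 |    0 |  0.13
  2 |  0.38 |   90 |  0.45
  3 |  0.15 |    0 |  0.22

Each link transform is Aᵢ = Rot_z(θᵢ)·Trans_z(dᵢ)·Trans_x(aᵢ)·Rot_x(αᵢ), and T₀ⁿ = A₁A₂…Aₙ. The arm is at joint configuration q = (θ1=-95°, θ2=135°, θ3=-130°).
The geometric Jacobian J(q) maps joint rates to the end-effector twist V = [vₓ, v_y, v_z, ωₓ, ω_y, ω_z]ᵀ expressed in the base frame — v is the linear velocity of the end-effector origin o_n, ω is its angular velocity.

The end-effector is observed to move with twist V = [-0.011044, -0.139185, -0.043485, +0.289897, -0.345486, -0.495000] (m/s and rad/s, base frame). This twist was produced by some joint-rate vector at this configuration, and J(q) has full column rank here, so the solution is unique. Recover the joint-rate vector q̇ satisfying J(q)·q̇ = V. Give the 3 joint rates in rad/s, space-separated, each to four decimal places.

o_n = [0.3125, -0.5142, 0.4651]
J₁: ẑ×o_n = [0.5142, 0.3125, -0.0000], ω = ẑ
J2: z=[0.0000, 0.0000, 1.0000] o=[-0.0462, -0.5280, 0.1300] → [-0.0138, 0.3586, 0.0000, 0.0000, 0.0000, 1.0000]
J3: z=[0.6428, -0.7660, 0.0000] o=[0.2449, -0.2837, 0.5800] → [0.0880, 0.0739, -0.0964, 0.6428, -0.7660, 0.0000]
q̇ = J⁺·V = [-0.1090, -0.3860, 0.4510]

-0.1090 -0.3860 0.4510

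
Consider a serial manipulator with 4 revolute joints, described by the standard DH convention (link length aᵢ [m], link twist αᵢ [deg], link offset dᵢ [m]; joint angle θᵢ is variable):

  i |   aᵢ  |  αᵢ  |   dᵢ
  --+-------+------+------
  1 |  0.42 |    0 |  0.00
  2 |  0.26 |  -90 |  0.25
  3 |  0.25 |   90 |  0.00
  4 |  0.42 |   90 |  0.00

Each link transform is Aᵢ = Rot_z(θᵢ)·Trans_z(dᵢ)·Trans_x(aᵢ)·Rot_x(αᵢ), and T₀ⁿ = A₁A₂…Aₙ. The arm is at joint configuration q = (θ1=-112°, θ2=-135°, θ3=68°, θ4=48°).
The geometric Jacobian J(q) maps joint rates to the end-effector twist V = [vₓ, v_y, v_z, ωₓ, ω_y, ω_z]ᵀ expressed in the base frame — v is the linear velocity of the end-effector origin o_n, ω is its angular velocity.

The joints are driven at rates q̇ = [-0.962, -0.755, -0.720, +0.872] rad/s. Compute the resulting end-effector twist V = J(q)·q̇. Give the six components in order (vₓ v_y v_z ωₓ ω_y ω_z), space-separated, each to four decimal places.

-0.1829 1.0893 0.3956 0.3469 1.0256 -1.3903

o_n = [-0.6240, -0.0889, -0.2424]
J₁: ẑ×o_n = [0.0889, -0.6240, 0.0000], ω = ẑ
J2: z=[0.0000, 0.0000, 1.0000] o=[-0.1573, -0.3894, 0.0000] → [-0.3005, -0.4666, 0.0000, 0.0000, 0.0000, 1.0000]
J3: z=[-0.9205, -0.3907, 0.0000] o=[-0.2589, -0.1501, 0.2500] → [0.1924, -0.4532, -0.1989, -0.9205, -0.3907, 0.0000]
J4: z=[-0.3623, 0.8535, 0.3746] o=[-0.2955, -0.0639, 0.0182] → [-0.2130, -0.2174, 0.2894, -0.3623, 0.8535, 0.3746]
V = J·q̇ = [-0.1829, 1.0893, 0.3956, 0.3469, 1.0256, -1.3903]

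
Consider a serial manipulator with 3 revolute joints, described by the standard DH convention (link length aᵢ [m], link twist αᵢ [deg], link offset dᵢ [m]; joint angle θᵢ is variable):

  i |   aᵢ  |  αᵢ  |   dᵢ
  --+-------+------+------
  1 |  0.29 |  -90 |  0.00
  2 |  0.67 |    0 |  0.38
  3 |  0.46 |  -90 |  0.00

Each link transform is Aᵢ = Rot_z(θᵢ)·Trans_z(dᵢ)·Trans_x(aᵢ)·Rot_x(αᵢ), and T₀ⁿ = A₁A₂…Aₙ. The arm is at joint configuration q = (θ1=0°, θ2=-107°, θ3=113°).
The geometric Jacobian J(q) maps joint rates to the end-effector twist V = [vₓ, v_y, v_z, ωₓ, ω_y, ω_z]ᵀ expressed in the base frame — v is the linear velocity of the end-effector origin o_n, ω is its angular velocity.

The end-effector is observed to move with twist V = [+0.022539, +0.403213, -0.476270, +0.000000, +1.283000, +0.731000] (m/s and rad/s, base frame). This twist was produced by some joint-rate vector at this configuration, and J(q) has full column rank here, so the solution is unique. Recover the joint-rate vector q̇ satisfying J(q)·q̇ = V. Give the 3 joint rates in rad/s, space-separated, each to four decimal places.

0.7310 0.5650 0.7180

o_n = [0.5516, 0.3800, 0.5926]
J₁: ẑ×o_n = [-0.3800, 0.5516, 0.0000], ω = ẑ
J2: z=[0.0000, 1.0000, 0.0000] o=[0.2900, 0.0000, 0.0000] → [0.5926, 0.0000, -0.2616, 0.0000, 1.0000, 0.0000]
J3: z=[0.0000, 1.0000, 0.0000] o=[0.0941, 0.3800, 0.6407] → [-0.0481, 0.0000, -0.4575, 0.0000, 1.0000, 0.0000]
q̇ = J⁺·V = [0.7310, 0.5650, 0.7180]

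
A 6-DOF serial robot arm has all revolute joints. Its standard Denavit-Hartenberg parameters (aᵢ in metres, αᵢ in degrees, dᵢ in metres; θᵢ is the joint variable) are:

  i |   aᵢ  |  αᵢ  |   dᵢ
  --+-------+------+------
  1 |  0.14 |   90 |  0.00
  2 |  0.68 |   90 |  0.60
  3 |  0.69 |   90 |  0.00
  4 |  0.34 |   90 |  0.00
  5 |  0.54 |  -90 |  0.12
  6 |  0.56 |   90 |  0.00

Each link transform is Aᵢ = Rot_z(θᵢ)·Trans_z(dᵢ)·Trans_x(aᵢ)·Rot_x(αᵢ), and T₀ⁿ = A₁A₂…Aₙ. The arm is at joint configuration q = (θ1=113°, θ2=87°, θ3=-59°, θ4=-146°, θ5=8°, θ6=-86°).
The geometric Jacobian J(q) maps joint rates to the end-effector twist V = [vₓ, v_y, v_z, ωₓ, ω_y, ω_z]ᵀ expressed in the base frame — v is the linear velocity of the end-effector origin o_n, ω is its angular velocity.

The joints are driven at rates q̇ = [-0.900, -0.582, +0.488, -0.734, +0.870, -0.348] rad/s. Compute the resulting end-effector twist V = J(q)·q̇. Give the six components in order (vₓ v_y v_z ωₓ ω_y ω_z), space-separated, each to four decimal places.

o_n = [0.7839, 0.5627, 0.3776]
J₁: ẑ×o_n = [-0.5627, 0.7839, 0.0000], ω = ẑ
J2: z=[0.9205, 0.3907, 0.0000] o=[-0.0547, 0.1289, 0.0000] → [0.1475, -0.3476, 0.0717, 0.9205, 0.3907, 0.0000]
J3: z=[-0.3902, 0.9192, -0.0523] o=[0.4837, 0.3961, 0.6791] → [-0.2684, -0.1333, -0.3410, -0.3902, 0.9192, -0.0523]
J4: z=[-0.4566, -0.2425, -0.8560] o=[-0.0680, 0.1821, 1.0340] → [0.4850, -1.0289, 0.0328, -0.4566, -0.2425, -0.8560]
J5: z=[0.1236, 0.9355, -0.3310] o=[0.2316, 0.0947, 0.8989] → [-0.3328, -0.1184, -0.4588, 0.1236, 0.9355, -0.3310]
J6: z=[-0.5747, -0.2044, -0.7924] o=[0.6832, 0.0514, 0.5825] → [0.4471, -0.1975, -0.2733, -0.5747, -0.2044, -0.7924]
V = J·q̇ = [-0.5115, 0.1527, -0.5363, -0.0835, 1.2842, -0.3095]

-0.5115 0.1527 -0.5363 -0.0835 1.2842 -0.3095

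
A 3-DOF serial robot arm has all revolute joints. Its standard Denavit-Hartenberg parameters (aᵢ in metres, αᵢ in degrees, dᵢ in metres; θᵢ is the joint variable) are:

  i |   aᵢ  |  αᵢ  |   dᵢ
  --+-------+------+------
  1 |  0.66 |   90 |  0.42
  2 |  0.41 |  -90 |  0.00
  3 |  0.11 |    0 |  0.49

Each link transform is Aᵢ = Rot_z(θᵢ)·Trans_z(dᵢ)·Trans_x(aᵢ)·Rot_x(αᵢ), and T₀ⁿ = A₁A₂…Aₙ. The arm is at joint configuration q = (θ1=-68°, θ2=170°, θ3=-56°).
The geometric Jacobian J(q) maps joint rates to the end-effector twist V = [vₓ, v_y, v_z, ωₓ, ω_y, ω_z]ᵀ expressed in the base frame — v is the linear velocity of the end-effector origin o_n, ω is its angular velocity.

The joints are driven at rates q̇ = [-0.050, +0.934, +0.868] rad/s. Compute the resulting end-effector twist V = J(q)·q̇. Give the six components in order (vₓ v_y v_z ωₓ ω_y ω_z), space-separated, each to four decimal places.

0.1537 -0.2525 -0.4994 -0.9225 -0.2101 -0.9048

o_n = [-0.0431, -0.1367, 0.0193]
J₁: ẑ×o_n = [0.1367, -0.0431, 0.0000], ω = ẑ
J2: z=[-0.9272, -0.3746, 0.0000] o=[0.2472, -0.6119, 0.4200] → [0.1501, -0.3715, -0.5494, -0.9272, -0.3746, 0.0000]
J3: z=[-0.0650, 0.1610, -0.9848] o=[0.0960, -0.2376, 0.4912] → [0.0234, 0.1063, 0.0158, -0.0650, 0.1610, -0.9848]
V = J·q̇ = [0.1537, -0.2525, -0.4994, -0.9225, -0.2101, -0.9048]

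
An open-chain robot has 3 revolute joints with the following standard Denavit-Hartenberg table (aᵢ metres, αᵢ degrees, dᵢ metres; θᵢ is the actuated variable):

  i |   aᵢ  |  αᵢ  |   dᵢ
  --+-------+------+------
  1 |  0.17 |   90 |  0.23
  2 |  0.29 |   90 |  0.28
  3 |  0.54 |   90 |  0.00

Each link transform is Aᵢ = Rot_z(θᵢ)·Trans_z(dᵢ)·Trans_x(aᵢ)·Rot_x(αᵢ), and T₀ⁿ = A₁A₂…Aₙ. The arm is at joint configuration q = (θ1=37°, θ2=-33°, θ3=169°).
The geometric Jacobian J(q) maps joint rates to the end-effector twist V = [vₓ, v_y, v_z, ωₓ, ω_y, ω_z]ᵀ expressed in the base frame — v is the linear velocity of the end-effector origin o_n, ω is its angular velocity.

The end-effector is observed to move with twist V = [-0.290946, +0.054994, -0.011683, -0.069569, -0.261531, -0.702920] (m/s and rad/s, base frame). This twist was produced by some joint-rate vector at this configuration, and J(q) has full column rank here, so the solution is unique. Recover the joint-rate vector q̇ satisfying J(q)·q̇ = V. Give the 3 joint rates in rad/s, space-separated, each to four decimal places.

-0.3750 0.1670 0.3910

o_n = [0.2055, -0.3248, 0.3608]
J₁: ẑ×o_n = [0.3248, 0.2055, -0.0000], ω = ẑ
J2: z=[0.6018, -0.7986, 0.0000] o=[0.1358, 0.1023, 0.2300] → [-0.1044, -0.0787, -0.2013, 0.6018, -0.7986, 0.0000]
J3: z=[-0.4350, -0.3278, -0.8387] o=[0.4985, 0.0251, 0.0721] → [-0.3880, 0.3713, 0.0561, -0.4350, -0.3278, -0.8387]
q̇ = J⁺·V = [-0.3750, 0.1670, 0.3910]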